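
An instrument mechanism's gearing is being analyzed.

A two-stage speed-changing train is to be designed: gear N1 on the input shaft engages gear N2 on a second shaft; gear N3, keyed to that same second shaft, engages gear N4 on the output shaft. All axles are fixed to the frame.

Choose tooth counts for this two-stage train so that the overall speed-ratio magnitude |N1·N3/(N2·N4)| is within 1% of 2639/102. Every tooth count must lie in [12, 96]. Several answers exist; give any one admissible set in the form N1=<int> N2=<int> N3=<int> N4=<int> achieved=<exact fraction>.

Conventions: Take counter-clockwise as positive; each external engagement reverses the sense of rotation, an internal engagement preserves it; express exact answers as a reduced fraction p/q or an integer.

N1=58 N2=12 N3=91 N4=17 achieved=2639/102

design class (target 2639/102): fixed-axis compound train
target = 2639/102 in lowest terms: an exact hit needs N1·N3 = k·2639 and N2·N4 = k·102 for one integer k, every count in [12, 96]; additionally prefer no 1:1 stage (N1 ≠ N2, N3 ≠ N4)
k = 1: no 1:1-free in-range split of k·2639 and k·102 into factor pairs; take k = 2
k = 2: N1·N3 = 5278 = 58·91, N2·N4 = 204 = 12·17
achieved = 58·91/(12·17) = 2639/102; |achieved − target| = 0 ≤ 2639/10200 ✓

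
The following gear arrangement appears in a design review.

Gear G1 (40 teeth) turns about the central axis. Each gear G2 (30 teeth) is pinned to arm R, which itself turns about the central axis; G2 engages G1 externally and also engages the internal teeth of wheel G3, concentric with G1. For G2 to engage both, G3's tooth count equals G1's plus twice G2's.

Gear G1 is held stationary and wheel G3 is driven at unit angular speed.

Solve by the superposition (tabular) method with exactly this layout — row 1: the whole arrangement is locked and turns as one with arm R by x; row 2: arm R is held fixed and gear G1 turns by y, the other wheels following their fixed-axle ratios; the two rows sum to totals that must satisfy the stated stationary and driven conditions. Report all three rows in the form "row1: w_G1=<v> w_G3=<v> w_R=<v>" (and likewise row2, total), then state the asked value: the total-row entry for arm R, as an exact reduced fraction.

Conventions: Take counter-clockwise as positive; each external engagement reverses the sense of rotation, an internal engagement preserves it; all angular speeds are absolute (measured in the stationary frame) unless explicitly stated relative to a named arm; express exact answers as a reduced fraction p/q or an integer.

planetary set (40T centre, 30T on arm, 100T internal) — Willis relation
row 1 (train locked, turned with arm): all members turn x
row 2: sun turns y, ring = −(40/100)·y, arm 0
boundary: total ω_sun = x + y = 0 and total ω_ring = x − (40/100)·y = 1  ⇒  y = -5/7, x = 5/7
row 2 ring = −(40/100)·(-5/7) = 2/7
totals (row 1 + row 2): sun 5/7 + (-5/7) = 0, ring 5/7 + 2/7 = 1, arm 5/7 + 0 = 5/7
asked cell (total, arm) = 5/7

row1: w_G1=5/7 w_G3=5/7 w_R=5/7
row2: w_G1=-5/7 w_G3=2/7 w_R=0
total: w_G1=0 w_G3=1 w_R=5/7
asked value: 5/7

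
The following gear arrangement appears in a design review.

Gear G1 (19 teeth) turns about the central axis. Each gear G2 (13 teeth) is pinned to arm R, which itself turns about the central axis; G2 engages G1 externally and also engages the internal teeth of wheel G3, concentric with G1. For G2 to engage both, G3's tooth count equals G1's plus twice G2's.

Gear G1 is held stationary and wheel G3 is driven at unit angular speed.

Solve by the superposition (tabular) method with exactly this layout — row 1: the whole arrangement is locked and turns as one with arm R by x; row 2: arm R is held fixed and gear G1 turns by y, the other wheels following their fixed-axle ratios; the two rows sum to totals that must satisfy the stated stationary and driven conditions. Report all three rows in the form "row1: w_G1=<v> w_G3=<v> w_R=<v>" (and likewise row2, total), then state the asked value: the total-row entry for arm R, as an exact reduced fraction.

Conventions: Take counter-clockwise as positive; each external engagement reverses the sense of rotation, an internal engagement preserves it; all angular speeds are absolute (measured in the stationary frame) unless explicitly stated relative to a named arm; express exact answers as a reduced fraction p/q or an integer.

row1: w_G1=45/64 w_G3=45/64 w_R=45/64
row2: w_G1=-45/64 w_G3=19/64 w_R=0
total: w_G1=0 w_G3=1 w_R=45/64
asked value: 45/64

class = planetary set [G3 = 19+2·13 = 45; Willis about the carrier]
superposition row 1 [locked train]: every member turns x
row 2: sun turns y, ring = −(19/45)·y, arm 0
boundary: total ω_sun = x + y = 0 and total ω_ring = x − (19/45)·y = 1  ⇒  y = -45/64, x = 45/64
row 2 ring = −(19/45)·(-45/64) = 19/64
totals (row 1 + row 2): sun 45/64 + (-45/64) = 0, ring 45/64 + 19/64 = 1, arm 45/64 + 0 = 45/64
asked cell (total, arm) = 45/64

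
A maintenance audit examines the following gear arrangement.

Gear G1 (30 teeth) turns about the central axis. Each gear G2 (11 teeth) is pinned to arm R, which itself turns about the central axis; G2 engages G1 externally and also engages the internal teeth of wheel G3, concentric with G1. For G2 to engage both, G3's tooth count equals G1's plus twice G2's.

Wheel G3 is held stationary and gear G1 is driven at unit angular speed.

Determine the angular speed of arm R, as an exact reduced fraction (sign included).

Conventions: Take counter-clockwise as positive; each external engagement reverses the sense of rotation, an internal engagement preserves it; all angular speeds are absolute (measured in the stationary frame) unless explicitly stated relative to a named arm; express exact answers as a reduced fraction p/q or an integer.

15/41

planetary set (30T centre, 11T on arm, 52T internal) — Willis relation
ring teeth: 30 + 2·11 = 52
30(ω_sun−ω_arm) = −52(ω_ring−ω_arm),  ω_ring = 0, ω_sun = 1
30(1−ω_arm) = −52(0−ω_arm)  ⇒  82·ω_arm = 30  ⇒  ω_arm = 15/41
exact speed ratio = 15/41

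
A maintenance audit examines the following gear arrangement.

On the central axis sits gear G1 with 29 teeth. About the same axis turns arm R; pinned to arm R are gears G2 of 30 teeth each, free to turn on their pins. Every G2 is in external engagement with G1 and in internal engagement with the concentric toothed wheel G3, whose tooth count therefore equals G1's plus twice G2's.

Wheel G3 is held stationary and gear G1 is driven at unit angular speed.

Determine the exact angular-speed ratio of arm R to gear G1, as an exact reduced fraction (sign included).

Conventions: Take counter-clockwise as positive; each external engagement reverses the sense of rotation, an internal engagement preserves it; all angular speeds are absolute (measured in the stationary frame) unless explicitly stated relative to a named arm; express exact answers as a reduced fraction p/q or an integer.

29/118

class = planetary set [G3 = 29+2·30 = 89; Willis about the carrier]
ring teeth: 29 + 2·30 = 89
29(ω_sun−ω_arm) = −89(ω_ring−ω_arm),  ω_ring = 0, ω_sun = 1
29(1−ω_arm) = −89(0−ω_arm)  ⇒  118·ω_arm = 29  ⇒  ω_arm = 29/118
ω_out/ω_in = 29/118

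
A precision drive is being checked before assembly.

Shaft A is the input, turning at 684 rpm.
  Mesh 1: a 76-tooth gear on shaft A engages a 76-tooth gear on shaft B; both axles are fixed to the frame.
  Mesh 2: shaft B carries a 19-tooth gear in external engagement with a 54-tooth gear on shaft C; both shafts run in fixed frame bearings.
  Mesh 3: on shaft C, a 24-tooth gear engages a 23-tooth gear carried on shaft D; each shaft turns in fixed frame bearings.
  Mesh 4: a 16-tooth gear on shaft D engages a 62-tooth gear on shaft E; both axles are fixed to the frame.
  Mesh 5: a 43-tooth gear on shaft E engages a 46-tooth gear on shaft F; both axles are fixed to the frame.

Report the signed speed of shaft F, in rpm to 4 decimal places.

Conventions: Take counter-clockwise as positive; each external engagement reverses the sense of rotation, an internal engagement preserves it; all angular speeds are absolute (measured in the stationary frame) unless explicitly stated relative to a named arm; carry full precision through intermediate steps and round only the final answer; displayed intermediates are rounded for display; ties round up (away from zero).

-60.5813 rpm

5-mesh fixed-axis compound train (all bearings frame-fixed)
mesh 1 [76T→76T]: ω = 684.0000×76/76 = 684.0000 rpm, sense flips to −
mesh 2 [19T→54T]: ω = 684.0000×19/54 = 240.6667 rpm, sense flips to +
mesh 3 [24T→23T]: ω = 240.6667×24/23 = 251.1304 rpm, sense flips to −
mesh 4 [16T→62T]: ω = 251.1304×16/62 = 64.8079 rpm, sense flips to +
mesh 5 [43T→46T]: ω = 64.8079×43/46 = 60.5813 rpm, sense flips to −
signed output speed = -60.5813 rpm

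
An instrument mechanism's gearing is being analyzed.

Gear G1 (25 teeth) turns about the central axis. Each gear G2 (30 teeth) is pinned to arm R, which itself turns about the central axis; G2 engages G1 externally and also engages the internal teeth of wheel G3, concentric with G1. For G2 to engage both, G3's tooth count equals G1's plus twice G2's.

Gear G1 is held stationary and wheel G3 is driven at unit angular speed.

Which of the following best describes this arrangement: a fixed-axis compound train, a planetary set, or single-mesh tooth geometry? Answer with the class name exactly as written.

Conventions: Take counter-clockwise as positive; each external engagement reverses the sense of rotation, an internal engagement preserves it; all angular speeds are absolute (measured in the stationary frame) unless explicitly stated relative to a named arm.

planetary set (25T centre, 30T on arm, 85T internal) — Willis relation
classification: planetary set

planetary set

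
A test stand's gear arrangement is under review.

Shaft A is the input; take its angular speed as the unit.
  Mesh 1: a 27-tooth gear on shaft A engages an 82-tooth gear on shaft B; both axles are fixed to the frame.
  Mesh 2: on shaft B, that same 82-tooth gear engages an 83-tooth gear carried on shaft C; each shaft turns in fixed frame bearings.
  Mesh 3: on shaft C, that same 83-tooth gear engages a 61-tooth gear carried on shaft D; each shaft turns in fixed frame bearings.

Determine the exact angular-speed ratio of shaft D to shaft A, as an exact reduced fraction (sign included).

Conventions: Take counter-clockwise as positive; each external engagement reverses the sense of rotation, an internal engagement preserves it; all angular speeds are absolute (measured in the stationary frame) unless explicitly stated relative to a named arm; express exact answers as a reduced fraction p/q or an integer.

-27/61

class = fixed-axis compound train [3 meshes; 3 ratios multiply, 3 sense flips]
mesh 1 [27T→82T]: running ratio 27/82, sense −
mesh 2 [82T→83T]: running ratio 27/83, sense +
mesh 3 [83T→61T]: running ratio 27/61, sense −
ω_out/ω_in = -27/61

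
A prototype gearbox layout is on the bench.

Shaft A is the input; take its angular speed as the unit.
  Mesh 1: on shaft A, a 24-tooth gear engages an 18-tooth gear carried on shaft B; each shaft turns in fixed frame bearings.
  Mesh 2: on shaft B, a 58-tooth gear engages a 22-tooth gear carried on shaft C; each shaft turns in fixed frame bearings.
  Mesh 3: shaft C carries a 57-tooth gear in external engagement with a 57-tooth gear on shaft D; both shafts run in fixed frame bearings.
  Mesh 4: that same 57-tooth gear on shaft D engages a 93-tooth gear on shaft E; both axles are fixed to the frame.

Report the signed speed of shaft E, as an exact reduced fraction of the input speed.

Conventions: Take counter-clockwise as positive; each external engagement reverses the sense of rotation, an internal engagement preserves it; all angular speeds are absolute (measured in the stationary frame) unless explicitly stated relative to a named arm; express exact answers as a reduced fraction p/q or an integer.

4-mesh fixed-axis compound train (all bearings frame-fixed)
mesh 1 [24T→18T]: |ω|/ω_in = 1×24/18 = 4/3, sense flips to −
mesh 2 [58T→22T]: |ω|/ω_in = (4/3)×58/22 = 116/33, sense flips to +
mesh 3 [57T→57T]: |ω|/ω_in = (116/33)×57/57 = 116/33, sense flips to −
mesh 4 [57T→93T]: |ω|/ω_in = (116/33)×57/93 = 2204/1023, sense flips to +
signed output speed (× input speed) = 2204/1023

2204/1023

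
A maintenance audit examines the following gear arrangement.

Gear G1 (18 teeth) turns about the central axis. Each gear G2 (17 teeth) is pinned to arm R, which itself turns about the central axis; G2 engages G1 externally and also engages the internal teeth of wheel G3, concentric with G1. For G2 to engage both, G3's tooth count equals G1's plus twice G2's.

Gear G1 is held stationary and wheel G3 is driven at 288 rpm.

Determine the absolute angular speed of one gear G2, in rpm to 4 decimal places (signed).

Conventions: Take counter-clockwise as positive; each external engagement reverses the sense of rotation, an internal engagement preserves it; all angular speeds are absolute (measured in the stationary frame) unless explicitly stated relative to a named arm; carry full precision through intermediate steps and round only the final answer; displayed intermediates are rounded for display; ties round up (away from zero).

+440.4706 rpm

recognized (axles ride arm R): planetary set, 18/17/52 teeth
normalise by the input: solve with ω_ring = 1, then scale by 288 rpm
ring teeth: 18 + 2·17 = 52
18(ω_sun−ω_arm) = −52(ω_ring−ω_arm),  ω_sun = 0, ω_ring = 1
18(0−ω_arm) = −52(1−ω_arm)  ⇒  70·ω_arm = 52  ⇒  ω_arm = 26/35
sun–planet mesh: 18·(0−26/35) = −17·(ω_p−ω_arm)  ⇒  ω_p−ω_arm = 468/595
ω_p = 26/35 + 468/595 = 26/17
scale: ω_p = 26/17 × 288 rpm = +440.4706 rpm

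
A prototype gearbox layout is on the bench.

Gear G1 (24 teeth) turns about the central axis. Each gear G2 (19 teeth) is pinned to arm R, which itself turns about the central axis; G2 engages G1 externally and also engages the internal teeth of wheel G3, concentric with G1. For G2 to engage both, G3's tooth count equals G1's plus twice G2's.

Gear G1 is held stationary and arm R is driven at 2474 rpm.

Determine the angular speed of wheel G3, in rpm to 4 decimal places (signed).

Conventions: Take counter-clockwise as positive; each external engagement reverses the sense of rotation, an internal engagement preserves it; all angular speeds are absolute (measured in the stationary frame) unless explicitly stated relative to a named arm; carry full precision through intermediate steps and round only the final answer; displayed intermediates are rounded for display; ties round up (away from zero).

recognized (axles ride arm R): planetary set, 24/19/62 teeth
normalise by the input: solve with ω_arm = 1, then scale by 2474 rpm
ring teeth: 24 + 2·19 = 62
24(ω_sun−ω_arm) = −62(ω_ring−ω_arm),  ω_sun = 0, ω_arm = 1
ω_ring = 1 − (24/62)(0−1) = 43/31
scale: ω_ring = 43/31 × 2474 rpm = +3431.6774 rpm

+3431.6774 rpm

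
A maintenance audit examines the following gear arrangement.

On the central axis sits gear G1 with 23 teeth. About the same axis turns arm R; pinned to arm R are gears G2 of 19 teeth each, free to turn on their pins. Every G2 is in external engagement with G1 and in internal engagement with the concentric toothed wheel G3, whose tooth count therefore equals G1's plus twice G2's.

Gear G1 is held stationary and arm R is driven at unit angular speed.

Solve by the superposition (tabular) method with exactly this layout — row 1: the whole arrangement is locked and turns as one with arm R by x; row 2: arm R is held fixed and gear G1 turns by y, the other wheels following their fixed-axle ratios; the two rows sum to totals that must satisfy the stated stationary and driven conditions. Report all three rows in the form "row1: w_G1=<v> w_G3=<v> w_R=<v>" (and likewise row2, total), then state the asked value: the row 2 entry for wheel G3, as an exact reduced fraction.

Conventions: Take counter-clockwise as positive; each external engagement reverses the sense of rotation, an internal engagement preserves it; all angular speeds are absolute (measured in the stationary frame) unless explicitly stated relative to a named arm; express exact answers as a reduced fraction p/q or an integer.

class = planetary set [G3 = 23+2·19 = 61; Willis about the carrier]
superposition row 1 [locked train]: every member turns x
row 2: sun turns y, ring = −(23/61)·y, arm 0
boundary: total ω_sun = x + y = 0 and total ω_arm = x = 1  ⇒  y = -1, x = 1
row 2 ring = −(23/61)·(-1) = 23/61
totals (row 1 + row 2): sun 1 + (-1) = 0, ring 1 + 23/61 = 84/61, arm 1 + 0 = 1
asked cell (row2, ring) = 23/61

row1: w_G1=1 w_G3=1 w_R=1
row2: w_G1=-1 w_G3=23/61 w_R=0
total: w_G1=0 w_G3=84/61 w_R=1
asked value: 23/61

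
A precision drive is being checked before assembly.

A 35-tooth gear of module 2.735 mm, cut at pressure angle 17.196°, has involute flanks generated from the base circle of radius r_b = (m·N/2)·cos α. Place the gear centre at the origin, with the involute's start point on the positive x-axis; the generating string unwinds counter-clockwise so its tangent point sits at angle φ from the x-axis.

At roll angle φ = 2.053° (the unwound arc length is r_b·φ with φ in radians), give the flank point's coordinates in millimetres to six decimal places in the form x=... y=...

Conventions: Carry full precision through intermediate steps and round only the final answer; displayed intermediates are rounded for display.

recognized (one wheel, involute flank): single-mesh tooth geometry, m = 2.735, N = 35
pitch radius r_p = m·N/2 = 2.735·35/2 = 47.862500
base radius r_b = r_p·cos α = 47.862500·cos 17.196° = 45.722999
roll angle φ = 2.053° = 0.03583161 rad
x = r_b·(cos φ + φ·sin φ) = 45.752341
y = r_b·(sin φ − φ·cos φ) = 0.000701

x=45.752341 y=0.000701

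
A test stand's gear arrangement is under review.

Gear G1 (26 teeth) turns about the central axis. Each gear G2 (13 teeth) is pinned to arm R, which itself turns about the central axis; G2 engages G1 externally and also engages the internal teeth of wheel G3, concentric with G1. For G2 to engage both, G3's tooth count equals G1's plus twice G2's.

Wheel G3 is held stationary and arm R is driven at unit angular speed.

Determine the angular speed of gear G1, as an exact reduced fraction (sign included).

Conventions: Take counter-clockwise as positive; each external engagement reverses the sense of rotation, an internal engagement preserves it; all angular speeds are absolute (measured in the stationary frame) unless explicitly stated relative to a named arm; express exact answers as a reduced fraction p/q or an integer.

3

topology: planetary set — G1 26T / G2 13T / G3 52T, arm = carrier (Willis)
ring teeth: 26 + 2·13 = 52
26(ω_sun−ω_arm) = −52(ω_ring−ω_arm),  ω_ring = 0, ω_arm = 1
ω_sun = 1 − (52/26)(0−1) = 3
exact speed ratio = 3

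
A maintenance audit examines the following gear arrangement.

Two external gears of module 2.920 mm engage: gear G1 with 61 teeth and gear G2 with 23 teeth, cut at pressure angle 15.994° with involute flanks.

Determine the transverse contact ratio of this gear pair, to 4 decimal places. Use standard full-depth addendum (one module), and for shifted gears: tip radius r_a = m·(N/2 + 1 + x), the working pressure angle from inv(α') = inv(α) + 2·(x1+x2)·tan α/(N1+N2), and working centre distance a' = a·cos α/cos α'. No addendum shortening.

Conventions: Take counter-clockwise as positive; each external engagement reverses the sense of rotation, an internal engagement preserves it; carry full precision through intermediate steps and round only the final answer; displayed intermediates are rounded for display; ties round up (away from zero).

1.9133

single-mesh involute tooth geometry (61T engaging 23T at module 2.920)
base radii: r_b1 = 85.612537, r_b2 = 32.280137
tip radii: r_a1 = 91.980000, r_a2 = 36.500000
no profile shift: α' = α, a' = a
action lengths: √(r_a1²−r_b1²) = 33.627577, √(r_a2²−r_b2²) = 17.036513
base pitch p_b = π·m·cos α = 8.818351
CR = (33.627577 + 17.036513 − 122.640000·sin 15.99400°)/8.818351 = 1.913313
contact ratio ≈ 1.9133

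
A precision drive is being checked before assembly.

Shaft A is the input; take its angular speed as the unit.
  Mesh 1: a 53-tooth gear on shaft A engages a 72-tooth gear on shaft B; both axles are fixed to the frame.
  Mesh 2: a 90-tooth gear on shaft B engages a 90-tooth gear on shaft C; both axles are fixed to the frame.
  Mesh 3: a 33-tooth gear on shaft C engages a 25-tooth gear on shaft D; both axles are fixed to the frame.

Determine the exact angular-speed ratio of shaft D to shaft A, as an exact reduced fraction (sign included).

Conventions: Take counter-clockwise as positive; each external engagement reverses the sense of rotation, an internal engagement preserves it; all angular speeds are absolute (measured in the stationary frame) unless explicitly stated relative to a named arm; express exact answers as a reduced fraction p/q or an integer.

class = fixed-axis compound train [3 meshes; 3 ratios multiply, 3 sense flips]
mesh 1 [53T→72T]: running ratio 53/72, sense −
mesh 2 [90T→90T]: running ratio 53/72, sense +
mesh 3 [33T→25T]: running ratio 583/600, sense −
ω_out/ω_in = -583/600

-583/600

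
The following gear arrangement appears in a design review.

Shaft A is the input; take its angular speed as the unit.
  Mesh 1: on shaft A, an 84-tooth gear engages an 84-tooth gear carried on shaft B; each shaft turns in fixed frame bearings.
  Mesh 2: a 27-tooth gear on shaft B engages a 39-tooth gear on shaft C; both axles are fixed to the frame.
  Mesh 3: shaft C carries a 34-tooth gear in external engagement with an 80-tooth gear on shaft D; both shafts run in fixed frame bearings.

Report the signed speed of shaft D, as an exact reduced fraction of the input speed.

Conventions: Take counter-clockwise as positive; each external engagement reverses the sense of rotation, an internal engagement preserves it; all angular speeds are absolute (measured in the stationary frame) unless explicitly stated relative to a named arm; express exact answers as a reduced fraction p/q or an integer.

-153/520

3-mesh fixed-axis compound train (all bearings frame-fixed)
mesh 1 [84T→84T]: |ω|/ω_in = 1×84/84 = 1, sense flips to −
mesh 2 [27T→39T]: |ω|/ω_in = 1×27/39 = 9/13, sense flips to +
mesh 3 [34T→80T]: |ω|/ω_in = (9/13)×34/80 = 153/520, sense flips to −
signed output speed (× input speed) = -153/520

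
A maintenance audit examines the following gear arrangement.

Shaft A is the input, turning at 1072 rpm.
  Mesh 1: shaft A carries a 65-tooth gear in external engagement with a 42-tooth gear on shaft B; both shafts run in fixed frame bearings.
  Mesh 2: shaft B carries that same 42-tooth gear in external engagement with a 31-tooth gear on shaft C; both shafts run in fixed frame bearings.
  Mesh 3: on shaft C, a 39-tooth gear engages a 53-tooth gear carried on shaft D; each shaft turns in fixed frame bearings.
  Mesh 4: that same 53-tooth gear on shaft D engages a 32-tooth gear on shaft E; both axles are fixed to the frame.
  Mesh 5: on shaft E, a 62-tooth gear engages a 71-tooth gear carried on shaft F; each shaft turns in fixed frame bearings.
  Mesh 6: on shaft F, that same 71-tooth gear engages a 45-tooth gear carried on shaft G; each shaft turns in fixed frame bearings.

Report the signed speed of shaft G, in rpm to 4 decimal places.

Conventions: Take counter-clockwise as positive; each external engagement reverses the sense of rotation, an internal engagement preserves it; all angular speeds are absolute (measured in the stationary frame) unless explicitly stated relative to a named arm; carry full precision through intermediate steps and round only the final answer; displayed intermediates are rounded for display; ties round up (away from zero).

topology: fixed-axis compound train — 6 meshes, A→G
mesh 1 [65T→42T]: ω = 1072.0000×65/42 = 1659.0476 rpm, sense flips to −
mesh 2 [42T→31T]: ω = 1659.0476×42/31 = 2247.7419 rpm, sense flips to +
mesh 3 [39T→53T]: ω = 2247.7419×39/53 = 1653.9988 rpm, sense flips to −
mesh 4 [53T→32T]: ω = 1653.9988×53/32 = 2739.4355 rpm, sense flips to +
mesh 5 [62T→71T]: ω = 2739.4355×62/71 = 2392.1831 rpm, sense flips to −
mesh 6 [71T→45T]: ω = 2392.1831×71/45 = 3774.3333 rpm, sense flips to +
signed output speed = +3774.3333 rpm

+3774.3333 rpm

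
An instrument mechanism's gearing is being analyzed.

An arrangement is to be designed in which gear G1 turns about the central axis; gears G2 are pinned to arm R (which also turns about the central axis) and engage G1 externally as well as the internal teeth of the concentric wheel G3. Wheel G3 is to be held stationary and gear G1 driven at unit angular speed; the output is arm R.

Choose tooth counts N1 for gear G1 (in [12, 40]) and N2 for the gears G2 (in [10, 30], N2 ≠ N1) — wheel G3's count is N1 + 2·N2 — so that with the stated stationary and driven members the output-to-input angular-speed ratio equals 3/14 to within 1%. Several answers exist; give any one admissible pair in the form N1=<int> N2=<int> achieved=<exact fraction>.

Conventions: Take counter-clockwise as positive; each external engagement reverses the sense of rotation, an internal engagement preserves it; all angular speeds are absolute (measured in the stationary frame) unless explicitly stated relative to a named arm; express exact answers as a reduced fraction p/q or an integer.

planetary set to be sized for 3/14 (Willis relation)
Willis with ω_ring = 0: ω_arm/ω_sun = N1/(N1+N3); set equal to 3/14  ⇒  N3/N1 = 1/(3/14) − 1 = 11/3
N3 = N1 + 2·N2  ⇒  N2/N1 = (N3/N1 − 1)/2 = (11/3 − 1)/2 = 4/3
smallest multiple with N1 ≥ 12 and N2 ≥ 10: k = 4  ⇒  N1 = 4·3 = 12, N2 = 4·4 = 16 (N1 ≤ 40, N2 ≤ 30, N2 ≠ N1 ✓), N3 = 12 + 2·16 = 44
check: N1/(N1+N3) with N1 = 12, N3 = 44 gives 3/14; |achieved − target| = 0 ≤ 3/1400 ✓

N1=12 N2=16 achieved=3/14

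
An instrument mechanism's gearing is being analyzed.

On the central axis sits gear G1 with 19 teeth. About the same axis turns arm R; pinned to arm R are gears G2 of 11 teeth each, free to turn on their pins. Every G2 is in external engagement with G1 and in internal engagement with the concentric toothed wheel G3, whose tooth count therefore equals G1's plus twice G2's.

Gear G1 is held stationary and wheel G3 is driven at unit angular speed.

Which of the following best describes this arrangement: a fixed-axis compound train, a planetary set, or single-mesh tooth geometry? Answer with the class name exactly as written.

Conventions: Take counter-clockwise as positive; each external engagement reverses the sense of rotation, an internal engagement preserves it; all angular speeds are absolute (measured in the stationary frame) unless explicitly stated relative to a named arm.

planetary set

recognized (axles ride arm R): planetary set, 19/11/41 teeth
classification: planetary set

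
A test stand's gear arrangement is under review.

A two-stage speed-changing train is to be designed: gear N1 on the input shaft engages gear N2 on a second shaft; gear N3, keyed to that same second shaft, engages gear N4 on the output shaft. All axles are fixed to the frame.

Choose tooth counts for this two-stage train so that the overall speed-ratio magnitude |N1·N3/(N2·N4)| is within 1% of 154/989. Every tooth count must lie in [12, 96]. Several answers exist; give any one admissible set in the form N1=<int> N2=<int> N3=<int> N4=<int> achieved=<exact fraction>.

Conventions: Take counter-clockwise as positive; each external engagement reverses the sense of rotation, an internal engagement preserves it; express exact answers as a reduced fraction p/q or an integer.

2-stage fixed-axis compound train for ratio 154/989
target = 154/989 in lowest terms: an exact hit needs N1·N3 = k·154 and N2·N4 = k·989 for one integer k, every count in [12, 96]; additionally prefer no 1:1 stage (N1 ≠ N2, N3 ≠ N4)
k = 1: no 1:1-free in-range split of k·154 and k·989 into factor pairs; take k = 2
k = 2: N1·N3 = 308 = 14·22, N2·N4 = 1978 = 23·86
achieved = 14·22/(23·86) = 154/989; |achieved − target| = 0 ≤ 77/49450 ✓

N1=14 N2=23 N3=22 N4=86 achieved=154/989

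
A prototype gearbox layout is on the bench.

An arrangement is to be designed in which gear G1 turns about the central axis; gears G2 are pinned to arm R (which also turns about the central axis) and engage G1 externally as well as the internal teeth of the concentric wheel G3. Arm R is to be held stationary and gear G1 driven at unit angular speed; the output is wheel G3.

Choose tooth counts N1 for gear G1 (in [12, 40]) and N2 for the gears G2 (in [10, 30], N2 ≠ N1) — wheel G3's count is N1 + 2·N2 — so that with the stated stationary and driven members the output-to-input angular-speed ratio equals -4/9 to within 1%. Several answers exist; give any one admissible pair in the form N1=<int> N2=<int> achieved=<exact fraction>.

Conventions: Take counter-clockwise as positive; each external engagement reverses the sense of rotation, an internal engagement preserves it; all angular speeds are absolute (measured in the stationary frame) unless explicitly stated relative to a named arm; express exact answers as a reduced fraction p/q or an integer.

topology: planetary set — design target -4/9, arm = carrier (Willis)
Willis with ω_arm = 0: ω_ring/ω_sun = −N1/N3; set equal to -4/9  ⇒  N3/N1 = −1/(-4/9) = 9/4
N3 = N1 + 2·N2  ⇒  N2/N1 = (N3/N1 − 1)/2 = (9/4 − 1)/2 = 5/8
smallest multiple with N1 ≥ 12 and N2 ≥ 10: k = 2  ⇒  N1 = 2·8 = 16, N2 = 2·5 = 10 (N1 ≤ 40, N2 ≤ 30, N2 ≠ N1 ✓), N3 = 16 + 2·10 = 36
check: −N1/N3 with N1 = 16, N3 = 36 gives -4/9; |achieved − target| = 0 ≤ 1/225 ✓

N1=16 N2=10 achieved=-4/9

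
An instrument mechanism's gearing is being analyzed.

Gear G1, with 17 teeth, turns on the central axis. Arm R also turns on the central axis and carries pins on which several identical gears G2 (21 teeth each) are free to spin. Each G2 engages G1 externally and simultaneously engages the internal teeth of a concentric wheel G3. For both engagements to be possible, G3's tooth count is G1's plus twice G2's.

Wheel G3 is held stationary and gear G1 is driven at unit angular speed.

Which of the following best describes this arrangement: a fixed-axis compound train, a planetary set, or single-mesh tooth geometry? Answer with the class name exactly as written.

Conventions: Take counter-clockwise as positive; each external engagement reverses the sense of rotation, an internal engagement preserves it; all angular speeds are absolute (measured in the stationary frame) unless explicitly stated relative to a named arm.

planetary set

topology: planetary set — G1 17T / G2 21T / G3 59T, arm = carrier (Willis)
classification: planetary set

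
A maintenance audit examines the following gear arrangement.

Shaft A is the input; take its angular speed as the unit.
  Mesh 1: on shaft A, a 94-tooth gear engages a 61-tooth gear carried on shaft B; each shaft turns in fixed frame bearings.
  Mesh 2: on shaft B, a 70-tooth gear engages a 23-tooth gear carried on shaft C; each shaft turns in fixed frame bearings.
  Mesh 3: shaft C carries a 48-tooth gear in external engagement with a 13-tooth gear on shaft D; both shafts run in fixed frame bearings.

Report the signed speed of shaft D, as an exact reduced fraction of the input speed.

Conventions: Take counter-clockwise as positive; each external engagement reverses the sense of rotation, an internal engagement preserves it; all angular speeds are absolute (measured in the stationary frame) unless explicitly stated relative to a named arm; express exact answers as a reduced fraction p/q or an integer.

-315840/18239

3-mesh fixed-axis compound train (all bearings frame-fixed)
mesh 1 [94T→61T]: |ω|/ω_in = 1×94/61 = 94/61, sense flips to −
mesh 2 [70T→23T]: |ω|/ω_in = (94/61)×70/23 = 6580/1403, sense flips to +
mesh 3 [48T→13T]: |ω|/ω_in = (6580/1403)×48/13 = 315840/18239, sense flips to −
signed output speed (× input speed) = -315840/18239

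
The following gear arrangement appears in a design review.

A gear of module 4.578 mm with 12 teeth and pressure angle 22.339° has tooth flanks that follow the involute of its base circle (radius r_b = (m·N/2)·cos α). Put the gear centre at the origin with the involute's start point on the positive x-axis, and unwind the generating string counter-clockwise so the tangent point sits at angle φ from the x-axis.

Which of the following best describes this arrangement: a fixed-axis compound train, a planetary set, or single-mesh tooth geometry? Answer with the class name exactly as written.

single-mesh tooth geometry

recognized (one wheel, involute flank): single-mesh tooth geometry, m = 4.578, N = 12
classification: single-mesh tooth geometry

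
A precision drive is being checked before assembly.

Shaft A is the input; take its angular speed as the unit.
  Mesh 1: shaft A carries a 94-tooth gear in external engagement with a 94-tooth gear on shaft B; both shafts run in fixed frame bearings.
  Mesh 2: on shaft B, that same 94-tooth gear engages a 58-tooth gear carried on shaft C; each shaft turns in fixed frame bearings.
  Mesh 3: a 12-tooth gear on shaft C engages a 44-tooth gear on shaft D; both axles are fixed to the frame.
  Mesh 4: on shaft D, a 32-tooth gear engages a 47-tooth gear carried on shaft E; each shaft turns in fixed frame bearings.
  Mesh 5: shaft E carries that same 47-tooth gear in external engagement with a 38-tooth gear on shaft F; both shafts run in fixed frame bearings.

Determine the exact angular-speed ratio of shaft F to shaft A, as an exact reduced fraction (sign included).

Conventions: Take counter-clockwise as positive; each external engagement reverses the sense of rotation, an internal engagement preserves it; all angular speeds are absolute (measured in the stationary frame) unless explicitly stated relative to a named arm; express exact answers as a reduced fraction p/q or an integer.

class = fixed-axis compound train [5 meshes; 5 ratios multiply, 5 sense flips]
mesh 1 [94T→94T]: running ratio 1, sense −
mesh 2 [94T→58T]: running ratio 47/29, sense +
mesh 3 [12T→44T]: running ratio 141/319, sense −
mesh 4 [32T→47T]: running ratio 96/319, sense +
mesh 5 [47T→38T]: running ratio 2256/6061, sense −
ω_out/ω_in = -2256/6061

-2256/6061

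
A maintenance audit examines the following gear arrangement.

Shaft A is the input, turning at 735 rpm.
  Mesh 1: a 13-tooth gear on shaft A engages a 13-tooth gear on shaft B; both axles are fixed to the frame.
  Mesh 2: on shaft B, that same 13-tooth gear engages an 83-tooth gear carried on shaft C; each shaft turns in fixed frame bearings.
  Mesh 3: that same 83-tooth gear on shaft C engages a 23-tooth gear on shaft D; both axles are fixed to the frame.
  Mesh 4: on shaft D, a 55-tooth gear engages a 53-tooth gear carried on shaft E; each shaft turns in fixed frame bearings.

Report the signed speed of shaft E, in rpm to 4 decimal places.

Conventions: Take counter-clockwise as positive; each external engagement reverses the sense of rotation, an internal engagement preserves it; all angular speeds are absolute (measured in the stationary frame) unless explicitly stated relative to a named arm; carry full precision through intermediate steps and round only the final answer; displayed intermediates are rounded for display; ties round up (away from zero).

+431.1116 rpm

topology: fixed-axis compound train — 4 meshes, A→E
mesh 1 [13T→13T]: ω = 735.0000×13/13 = 735.0000 rpm, sense flips to −
mesh 2 [13T→83T]: ω = 735.0000×13/83 = 115.1205 rpm, sense flips to +
mesh 3 [83T→23T]: ω = 115.1205×83/23 = 415.4348 rpm, sense flips to −
mesh 4 [55T→53T]: ω = 415.4348×55/53 = 431.1116 rpm, sense flips to +
signed output speed = +431.1116 rpm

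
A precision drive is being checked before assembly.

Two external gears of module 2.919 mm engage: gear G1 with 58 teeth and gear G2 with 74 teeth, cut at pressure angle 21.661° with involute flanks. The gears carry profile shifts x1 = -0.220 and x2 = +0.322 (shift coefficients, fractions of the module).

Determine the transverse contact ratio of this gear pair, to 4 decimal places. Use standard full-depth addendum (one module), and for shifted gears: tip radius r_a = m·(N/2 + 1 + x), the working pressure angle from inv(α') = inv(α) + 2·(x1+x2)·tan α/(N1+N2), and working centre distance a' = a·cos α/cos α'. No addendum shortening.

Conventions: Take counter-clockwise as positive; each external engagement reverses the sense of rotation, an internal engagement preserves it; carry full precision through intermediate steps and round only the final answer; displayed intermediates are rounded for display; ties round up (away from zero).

1.6937

single-mesh involute tooth geometry (58T engaging 74T at module 2.919)
base radii: r_b1 = 78.673288, r_b2 = 100.376264
tip radii: r_a1 = 86.927820, r_a2 = 111.861918
inv(α') = inv(21.661°) + 2·(-0.220+0.322)·tan α/(58+74) = 0.01971810  ⇒  α' = 21.88147°
a' = a·cos α / cos α' = 192.6540·cos 21.661°/cos 21.88147° = 192.950300
action lengths: √(r_a1²−r_b1²) = 36.972417, √(r_a2²−r_b2²) = 49.373012
base pitch p_b = π·m·cos α = 8.522739
CR = (36.972417 + 49.373012 − 192.950300·sin 21.88147°)/8.522739 = 1.693732
contact ratio ≈ 1.6937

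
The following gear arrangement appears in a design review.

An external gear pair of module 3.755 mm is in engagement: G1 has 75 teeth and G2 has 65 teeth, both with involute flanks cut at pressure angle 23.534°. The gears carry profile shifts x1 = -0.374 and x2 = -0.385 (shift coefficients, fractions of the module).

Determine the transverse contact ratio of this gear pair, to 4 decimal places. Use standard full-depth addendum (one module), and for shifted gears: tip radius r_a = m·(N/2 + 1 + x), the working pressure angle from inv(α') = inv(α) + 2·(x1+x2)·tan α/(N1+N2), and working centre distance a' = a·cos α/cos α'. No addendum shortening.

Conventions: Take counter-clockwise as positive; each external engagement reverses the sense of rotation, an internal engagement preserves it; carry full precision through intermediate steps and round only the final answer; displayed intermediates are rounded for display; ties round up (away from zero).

1.7357

topology: single-mesh involute geometry — m = 3.755, 75T/65T pair
base radii: r_b1 = 129.100180, r_b2 = 111.886822
tip radii: r_a1 = 143.163130, r_a2 = 124.346825
inv(α') = inv(23.534°) + 2·(-0.374-0.385)·tan α/(75+65) = 0.02005011  ⇒  α' = 21.99871°
a' = a·cos α / cos α' = 262.8500·cos 23.534°/cos 21.99871° = 259.910488
action lengths: √(r_a1²−r_b1²) = 61.877503, √(r_a2²−r_b2²) = 54.253773
base pitch p_b = π·m·cos α = 10.815471
CR = (61.877503 + 54.253773 − 259.910488·sin 21.99871°)/10.815471 = 1.735710
contact ratio ≈ 1.7357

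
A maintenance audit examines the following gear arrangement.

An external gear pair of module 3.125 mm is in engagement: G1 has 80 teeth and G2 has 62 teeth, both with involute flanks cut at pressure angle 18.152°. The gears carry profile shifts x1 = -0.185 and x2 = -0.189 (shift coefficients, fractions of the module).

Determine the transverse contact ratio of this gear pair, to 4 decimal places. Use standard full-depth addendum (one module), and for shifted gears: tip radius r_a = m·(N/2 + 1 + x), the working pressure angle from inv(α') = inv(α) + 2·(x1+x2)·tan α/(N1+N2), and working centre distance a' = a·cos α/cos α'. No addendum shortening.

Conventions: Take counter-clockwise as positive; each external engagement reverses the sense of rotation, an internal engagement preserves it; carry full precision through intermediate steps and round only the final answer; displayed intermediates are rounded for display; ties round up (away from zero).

single-mesh involute tooth geometry (80T engaging 62T at module 3.125)
base radii: r_b1 = 118.779172, r_b2 = 92.053859
tip radii: r_a1 = 127.546875, r_a2 = 99.409375
inv(α') = inv(18.152°) + 2·(-0.185-0.189)·tan α/(80+62) = 0.00931603  ⇒  α' = 17.17662°
a' = a·cos α / cos α' = 221.8750·cos 18.152°/cos 17.17662° = 220.675383
action lengths: √(r_a1²−r_b1²) = 46.472718, √(r_a2²−r_b2²) = 37.527469
base pitch p_b = π·m·cos α = 9.328894
CR = (46.472718 + 37.527469 − 220.675383·sin 17.17662°)/9.328894 = 2.018539
contact ratio ≈ 2.0185

2.0185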